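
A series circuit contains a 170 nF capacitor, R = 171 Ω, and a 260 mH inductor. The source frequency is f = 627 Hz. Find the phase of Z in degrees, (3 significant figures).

-70.0°

ω = 2πf = 3940 rad/s
X_L = ωL = 1020 Ω
X_C = 1/(ωC) = 1490 Ω
Net reactance X = X_L − X_C = -469 Ω
Z = 171 − j469 Ω
|Z| = √(171² + 469²) = 499 Ω
∠Z = arctan(-469/171) = -70.0°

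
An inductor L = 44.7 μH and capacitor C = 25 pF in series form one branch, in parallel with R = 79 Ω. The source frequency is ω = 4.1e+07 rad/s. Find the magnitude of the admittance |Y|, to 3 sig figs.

X_L = ωL = 1830 Ω
X_C = 1/(ωC) = 976 Ω
Branch 1: Z₁ = R = 79.0 Ω
Branch 2 (series LC): Z₂ = j(X_L − X_C) = j857 Ω
Parallel: Z = Z₁Z₂/(Z₁+Z₂), |Z| = 78.7 Ω, ∠Z = 5.27°
|Y| = 1/|Z| = 12.7 mS

12.7 mS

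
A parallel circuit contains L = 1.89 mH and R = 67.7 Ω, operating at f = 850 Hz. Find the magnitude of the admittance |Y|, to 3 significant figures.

ω = 2πf = 5341 rad/s
X_L = ωL = 10.1 Ω
Parallel: admittances add. Y = 1/R + 1/(jωL)
Y = (0.0148 − j0.0991) S
|Y| = 0.100 S → |Z| = 1/|Y| = 9.98 Ω, ∠Z = −∠Y = 81.5°

100 mS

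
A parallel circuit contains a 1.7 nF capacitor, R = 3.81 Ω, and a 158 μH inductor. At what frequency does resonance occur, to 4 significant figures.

307.1 kHz

ω₀ = 1/√(LC) = 1/√(0.000158 × 1.7e-09) = 1.93e+06 rad/s
f₀ = ω₀/(2π) = 307.1 kHz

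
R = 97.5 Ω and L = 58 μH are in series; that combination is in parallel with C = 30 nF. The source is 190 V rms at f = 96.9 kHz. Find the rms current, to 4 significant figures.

ω = 2πf = 608800 rad/s
X_L = ωL = 35.31 Ω
X_C = 1/(ωC) = 54.75 Ω
Branch 1 (R+jX_L): Z₁ = 97.50 + j35.31 Ω, |Z₁| = 103.7 Ω
Branch 2 (−jX_C): Z₂ = −j54.75 Ω
Parallel: Z = Z₁Z₂/(Z₁+Z₂), |Z| = 57.11 Ω, ∠Z = -58.82°
I = V/|Z| = 190/57.11 = 3.327 A

3.327 A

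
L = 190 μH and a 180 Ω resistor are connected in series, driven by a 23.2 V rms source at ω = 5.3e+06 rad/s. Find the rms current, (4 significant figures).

X_L = ωL = 1007 Ω
Z = 180.0 + j1007 Ω
|Z| = √(180.0² + 1007²) = 1023 Ω
I = V/|Z| = 23.2/1023 = 22.68 mA

22.68 mA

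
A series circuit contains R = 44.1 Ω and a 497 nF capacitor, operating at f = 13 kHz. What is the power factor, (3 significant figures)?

0.873

ω = 2πf = 81680 rad/s
X_C = 1/(ωC) = 24.6 Ω
Z = 44.1 − j24.6 Ω
|Z| = √(44.1² + 24.6²) = 50.5 Ω
∠Z = arctan(-24.6/44.1) = -29.2°
cos φ = cos(-29.2°) = 0.873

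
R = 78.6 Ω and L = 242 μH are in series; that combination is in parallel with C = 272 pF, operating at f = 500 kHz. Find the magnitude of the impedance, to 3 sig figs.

ω = 2πf = 3.142e+06 rad/s
X_L = ωL = 760 Ω
X_C = 1/(ωC) = 1170 Ω
Branch 1 (R+jX_L): Z₁ = 78.6 + j760 Ω, |Z₁| = 764 Ω
Branch 2 (−jX_C): Z₂ = −j1170 Ω
Parallel: Z = Z₁Z₂/(Z₁+Z₂), |Z| = 2140 Ω, ∠Z = 73.2°

2140 Ω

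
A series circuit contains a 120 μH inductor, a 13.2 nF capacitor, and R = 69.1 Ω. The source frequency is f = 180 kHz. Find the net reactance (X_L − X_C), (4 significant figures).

ω = 2πf = 1.131e+06 rad/s
X_L = ωL = 135.7 Ω
X_C = 1/(ωC) = 66.98 Ω
X = 135.7 − 66.98 = 68.73 Ω

68.73 Ω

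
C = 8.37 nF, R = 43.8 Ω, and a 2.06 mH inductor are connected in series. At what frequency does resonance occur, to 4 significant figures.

ω₀ = 1/√(LC) = 1/√(0.00206 × 8.37e-09) = 240800 rad/s
f₀ = ω₀/(2π) = 38.33 kHz

38.33 kHz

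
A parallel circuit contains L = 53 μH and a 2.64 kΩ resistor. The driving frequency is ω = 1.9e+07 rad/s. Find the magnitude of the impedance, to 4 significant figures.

940.9 Ω

X_L = ωL = 1007 Ω
Parallel: admittances add. Y = 1/R + 1/(jωL)
Y = (0.0003788 − j0.0009930) S
|Y| = 0.001063 S → |Z| = 1/|Y| = 940.9 Ω, ∠Z = −∠Y = 69.12°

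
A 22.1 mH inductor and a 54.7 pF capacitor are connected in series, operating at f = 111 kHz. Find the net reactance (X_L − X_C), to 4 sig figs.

-10800 Ω

ω = 2πf = 697400 rad/s
X_L = ωL = 15410 Ω
X_C = 1/(ωC) = 26210 Ω
X = 15410 − 26210 = -10800 Ω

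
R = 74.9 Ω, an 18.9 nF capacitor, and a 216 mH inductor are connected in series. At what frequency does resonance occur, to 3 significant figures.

ω₀ = 1/√(LC) = 1/√(0.216 × 1.89e-08) = 15650 rad/s
f₀ = ω₀/(2π) = 2.49 kHz

2.49 kHz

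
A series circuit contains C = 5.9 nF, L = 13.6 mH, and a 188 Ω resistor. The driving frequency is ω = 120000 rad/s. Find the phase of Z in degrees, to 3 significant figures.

49.4°

X_L = ωL = 1630 Ω
X_C = 1/(ωC) = 1410 Ω
Net reactance X = X_L − X_C = 220 Ω
Z = 188 + j220 Ω
|Z| = √(188² + 220²) = 289 Ω
∠Z = arctan(220/188) = 49.4°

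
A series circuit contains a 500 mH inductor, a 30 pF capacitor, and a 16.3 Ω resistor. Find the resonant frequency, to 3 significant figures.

ω₀ = 1/√(LC) = 1/√(0.5 × 3e-11) = 258200 rad/s
f₀ = ω₀/(2π) = 41.1 kHz

41.1 kHz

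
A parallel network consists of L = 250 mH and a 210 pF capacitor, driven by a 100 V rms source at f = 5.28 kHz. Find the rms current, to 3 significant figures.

ω = 2πf = 33180 rad/s
X_L = ωL = 8290 Ω
X_C = 1/(ωC) = 144000 Ω
Parallel: admittances add. Y = 1/(jωL) + jωC
Y = (0 − j0.000114) S
|Y| = 0.000114 S → |Z| = 1/|Y| = 8800 Ω, ∠Z = −∠Y = 90.0°
I = V/|Z| = 100/8800 = 11.4 mA

11.4 mA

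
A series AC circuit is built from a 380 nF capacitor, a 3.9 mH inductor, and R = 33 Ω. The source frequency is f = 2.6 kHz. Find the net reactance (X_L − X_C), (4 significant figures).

-97.38 Ω

ω = 2πf = 16340 rad/s
X_L = ωL = 63.71 Ω
X_C = 1/(ωC) = 161.1 Ω
X = 63.71 − 161.1 = -97.38 Ω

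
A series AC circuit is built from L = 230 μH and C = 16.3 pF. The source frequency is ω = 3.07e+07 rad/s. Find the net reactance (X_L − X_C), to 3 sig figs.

5060 Ω

X_L = ωL = 7060 Ω
X_C = 1/(ωC) = 2000 Ω
X = 7060 − 2000 = 5060 Ω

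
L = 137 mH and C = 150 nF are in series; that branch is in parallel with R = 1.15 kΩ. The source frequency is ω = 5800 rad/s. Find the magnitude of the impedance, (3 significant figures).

X_L = ωL = 795 Ω
X_C = 1/(ωC) = 1150 Ω
Branch 1: Z₁ = R = 1150 Ω
Branch 2 (series LC): Z₂ = j(X_L − X_C) = −j355 Ω
Parallel: Z = Z₁Z₂/(Z₁+Z₂), |Z| = 339 Ω, ∠Z = -72.9°

339 Ω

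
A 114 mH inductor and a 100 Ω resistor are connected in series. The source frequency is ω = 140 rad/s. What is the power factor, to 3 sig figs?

X_L = ωL = 16.0 Ω
Z = 100 + j16.0 Ω
|Z| = √(100² + 16.0²) = 101 Ω
∠Z = arctan(16.0/100) = 9.07°
cos φ = cos(9.07°) = 0.988

0.988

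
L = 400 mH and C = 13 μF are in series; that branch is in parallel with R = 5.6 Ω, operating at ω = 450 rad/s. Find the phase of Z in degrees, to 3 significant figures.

31.7°

X_L = ωL = 180 Ω
X_C = 1/(ωC) = 171 Ω
Branch 1: Z₁ = R = 5.60 Ω
Branch 2 (series LC): Z₂ = j(X_L − X_C) = j9.06 Ω
Parallel: Z = Z₁Z₂/(Z₁+Z₂), |Z| = 4.76 Ω, ∠Z = 31.7°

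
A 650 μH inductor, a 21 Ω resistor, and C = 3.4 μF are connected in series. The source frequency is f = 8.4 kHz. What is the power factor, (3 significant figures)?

ω = 2πf = 52780 rad/s
X_L = ωL = 34.3 Ω
X_C = 1/(ωC) = 5.57 Ω
Net reactance X = X_L − X_C = 28.7 Ω
Z = 21.0 + j28.7 Ω
|Z| = √(21.0² + 28.7²) = 35.6 Ω
∠Z = arctan(28.7/21.0) = 53.8°
cos φ = cos(53.8°) = 0.590

0.590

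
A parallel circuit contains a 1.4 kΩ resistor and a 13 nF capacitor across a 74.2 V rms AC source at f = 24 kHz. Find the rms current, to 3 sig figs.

ω = 2πf = 150800 rad/s
X_C = 1/(ωC) = 510 Ω
Parallel: admittances add. Y = 1/R + jωC
Y = (0.000714 + j0.00196) S
|Y| = 0.00209 S → |Z| = 1/|Y| = 479 Ω, ∠Z = −∠Y = -70.0°
I = V/|Z| = 74.2/479 = 155 mA

155 mA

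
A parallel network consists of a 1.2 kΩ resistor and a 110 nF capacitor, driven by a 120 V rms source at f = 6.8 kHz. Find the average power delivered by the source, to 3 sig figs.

ω = 2πf = 42730 rad/s
X_C = 1/(ωC) = 213 Ω
Parallel: admittances add. Y = 1/R + jωC
Y = (0.000833 + j0.00470) S
|Y| = 0.00477 S → |Z| = 1/|Y| = 210 Ω, ∠Z = −∠Y = -79.9°
I = V/|Z| = 573 mA
P = VI cos φ = 120 × 0.573 × cos(-79.9°) = 12.0 W

12.0 W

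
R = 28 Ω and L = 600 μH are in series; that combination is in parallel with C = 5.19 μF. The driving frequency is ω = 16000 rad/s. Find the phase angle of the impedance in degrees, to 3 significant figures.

X_L = ωL = 9.60 Ω
X_C = 1/(ωC) = 12.0 Ω
Branch 1 (R+jX_L): Z₁ = 28.0 + j9.60 Ω, |Z₁| = 29.6 Ω
Branch 2 (−jX_C): Z₂ = −j12.0 Ω
Parallel: Z = Z₁Z₂/(Z₁+Z₂), |Z| = 12.7 Ω, ∠Z = -66.1°

-66.1°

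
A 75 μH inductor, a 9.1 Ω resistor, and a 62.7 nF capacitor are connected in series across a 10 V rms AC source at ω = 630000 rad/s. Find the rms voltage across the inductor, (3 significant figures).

19.9 V

X_L = ωL = 47.2 Ω
X_C = 1/(ωC) = 25.3 Ω
Net reactance X = X_L − X_C = 21.9 Ω
Z = 9.10 + j21.9 Ω
|Z| = √(9.10² + 21.9²) = 23.7 Ω
I = V/|Z| = 421 mA
V_L = I·|Z_L| = 0.421 × 47.2 = 19.9 V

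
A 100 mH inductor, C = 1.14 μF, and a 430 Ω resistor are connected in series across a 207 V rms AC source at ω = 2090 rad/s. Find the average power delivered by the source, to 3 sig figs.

80.4 W

X_L = ωL = 209 Ω
X_C = 1/(ωC) = 420 Ω
Net reactance X = X_L − X_C = -211 Ω
Z = 430 − j211 Ω
|Z| = √(430² + 211²) = 479 Ω
∠Z = arctan(-211/430) = -26.1°
I = V/|Z| = 432 mA
P = VI cos φ = 207 × 0.432 × cos(-26.1°) = 80.4 W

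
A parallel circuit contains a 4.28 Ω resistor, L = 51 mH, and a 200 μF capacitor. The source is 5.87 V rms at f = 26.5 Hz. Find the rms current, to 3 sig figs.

1.46 A

ω = 2πf = 166.5 rad/s
X_L = ωL = 8.49 Ω
X_C = 1/(ωC) = 30.0 Ω
Parallel: admittances add. Y = 1/R + 1/(jωL) + jωC
Y = (0.234 − j0.0845) S
|Y| = 0.248 S → |Z| = 1/|Y| = 4.03 Ω, ∠Z = −∠Y = 19.9°
I = V/|Z| = 5.87/4.03 = 1.46 A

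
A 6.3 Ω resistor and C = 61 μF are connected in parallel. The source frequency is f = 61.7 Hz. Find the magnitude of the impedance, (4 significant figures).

6.231 Ω

ω = 2πf = 387.7 rad/s
X_C = 1/(ωC) = 42.29 Ω
Parallel: admittances add. Y = 1/R + jωC
Y = (0.1587 + j0.02365) S
|Y| = 0.1605 S → |Z| = 1/|Y| = 6.231 Ω, ∠Z = −∠Y = -8.474°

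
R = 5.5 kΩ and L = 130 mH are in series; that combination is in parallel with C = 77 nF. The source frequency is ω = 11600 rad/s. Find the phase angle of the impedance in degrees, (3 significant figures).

X_L = ωL = 1510 Ω
X_C = 1/(ωC) = 1120 Ω
Branch 1 (R+jX_L): Z₁ = 5500 + j1510 Ω, |Z₁| = 5700 Ω
Branch 2 (−jX_C): Z₂ = −j1120 Ω
Parallel: Z = Z₁Z₂/(Z₁+Z₂), |Z| = 1160 Ω, ∠Z = -78.7°

-78.7°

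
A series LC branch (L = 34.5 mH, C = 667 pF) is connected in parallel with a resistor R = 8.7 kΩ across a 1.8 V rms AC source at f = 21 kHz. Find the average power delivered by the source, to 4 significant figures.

372.4 μW

ω = 2πf = 131900 rad/s
X_L = ωL = 4552 Ω
X_C = 1/(ωC) = 11360 Ω
Branch 1: Z₁ = R = 8700 Ω
Branch 2 (series LC): Z₂ = j(X_L − X_C) = −j6810 Ω
Parallel: Z = Z₁Z₂/(Z₁+Z₂), |Z| = 5363 Ω, ∠Z = -51.95°
I = V/|Z| = 335.7 μA
P = VI cos φ = 1.8 × 0.0003357 × cos(-51.95°) = 372.4 μW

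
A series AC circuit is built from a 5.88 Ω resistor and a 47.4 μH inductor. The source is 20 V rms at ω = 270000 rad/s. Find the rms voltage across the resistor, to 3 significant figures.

8.35 V

X_L = ωL = 12.8 Ω
Z = 5.88 + j12.8 Ω
|Z| = √(5.88² + 12.8²) = 14.1 Ω
I = V/|Z| = 1.42 A
V_R = I·|Z_R| = 1.42 × 5.88 = 8.35 V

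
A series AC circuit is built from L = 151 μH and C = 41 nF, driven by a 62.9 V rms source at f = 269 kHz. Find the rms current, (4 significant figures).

261.2 mA

ω = 2πf = 1.69e+06 rad/s
X_L = ωL = 255.2 Ω
X_C = 1/(ωC) = 14.43 Ω
Net reactance X = X_L − X_C = 240.8 Ω
Z = j240.8 Ω
|Z| = √(0² + 240.8²) = 240.8 Ω
I = V/|Z| = 62.9/240.8 = 261.2 mA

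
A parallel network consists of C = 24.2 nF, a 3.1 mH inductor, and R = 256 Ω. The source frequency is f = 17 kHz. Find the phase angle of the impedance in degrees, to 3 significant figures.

ω = 2πf = 106800 rad/s
X_L = ωL = 331 Ω
X_C = 1/(ωC) = 387 Ω
Parallel: admittances add. Y = 1/R + 1/(jωL) + jωC
Y = (0.00391 − j0.000435) S
|Y| = 0.00393 S → |Z| = 1/|Y| = 254 Ω, ∠Z = −∠Y = 6.36°

6.36°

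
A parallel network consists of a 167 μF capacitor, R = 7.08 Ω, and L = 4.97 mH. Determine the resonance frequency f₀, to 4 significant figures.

174.7 Hz

ω₀ = 1/√(LC) = 1/√(0.00497 × 0.000167) = 1098 rad/s
f₀ = ω₀/(2π) = 174.7 Hz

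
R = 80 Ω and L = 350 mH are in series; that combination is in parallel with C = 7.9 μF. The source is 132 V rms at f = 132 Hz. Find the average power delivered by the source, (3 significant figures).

15.4 W

ω = 2πf = 829.4 rad/s
X_L = ωL = 290 Ω
X_C = 1/(ωC) = 153 Ω
Branch 1 (R+jX_L): Z₁ = 80.0 + j290 Ω, |Z₁| = 301 Ω
Branch 2 (−jX_C): Z₂ = −j153 Ω
Parallel: Z = Z₁Z₂/(Z₁+Z₂), |Z| = 289 Ω, ∠Z = -75.2°
I = V/|Z| = 457 mA
P = VI cos φ = 132 × 0.457 × cos(-75.2°) = 15.4 W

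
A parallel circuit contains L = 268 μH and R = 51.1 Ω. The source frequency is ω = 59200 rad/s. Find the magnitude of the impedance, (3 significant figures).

15.2 Ω

X_L = ωL = 15.9 Ω
Parallel: admittances add. Y = 1/R + 1/(jωL)
Y = (0.0196 − j0.0630) S
|Y| = 0.0660 S → |Z| = 1/|Y| = 15.2 Ω, ∠Z = −∠Y = 72.8°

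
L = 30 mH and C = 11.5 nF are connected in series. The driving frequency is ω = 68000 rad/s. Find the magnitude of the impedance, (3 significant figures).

X_L = ωL = 2040 Ω
X_C = 1/(ωC) = 1280 Ω
Net reactance X = X_L − X_C = 761 Ω
Z = j761 Ω
|Z| = √(0² + 761²) = 761 Ω

761 Ω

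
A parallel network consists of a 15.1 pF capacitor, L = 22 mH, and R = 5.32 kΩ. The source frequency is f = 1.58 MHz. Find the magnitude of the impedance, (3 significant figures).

ω = 2πf = 9.927e+06 rad/s
X_L = ωL = 218000 Ω
X_C = 1/(ωC) = 6670 Ω
Parallel: admittances add. Y = 1/R + 1/(jωL) + jωC
Y = (0.000188 + j0.000145) S
|Y| = 0.000238 S → |Z| = 1/|Y| = 4210 Ω, ∠Z = −∠Y = -37.7°

4210 Ω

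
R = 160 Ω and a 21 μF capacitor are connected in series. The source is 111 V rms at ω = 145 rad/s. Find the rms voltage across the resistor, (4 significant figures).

48.62 V

X_C = 1/(ωC) = 328.4 Ω
Z = 160.0 − j328.4 Ω
|Z| = √(160.0² + 328.4²) = 365.3 Ω
I = V/|Z| = 303.9 mA
V_R = I·|Z_R| = 0.3039 × 160.0 = 48.62 V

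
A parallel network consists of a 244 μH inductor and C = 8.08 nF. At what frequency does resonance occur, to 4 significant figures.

113.3 kHz

ω₀ = 1/√(LC) = 1/√(0.000244 × 8.08e-09) = 712200 rad/s
f₀ = ω₀/(2π) = 113.3 kHz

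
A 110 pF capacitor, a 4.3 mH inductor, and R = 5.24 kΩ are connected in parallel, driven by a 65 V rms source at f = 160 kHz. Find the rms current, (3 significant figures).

ω = 2πf = 1.005e+06 rad/s
X_L = ωL = 4320 Ω
X_C = 1/(ωC) = 9040 Ω
Parallel: admittances add. Y = 1/R + 1/(jωL) + jωC
Y = (0.000191 − j0.000121) S
|Y| = 0.000226 S → |Z| = 1/|Y| = 4430 Ω, ∠Z = −∠Y = 32.3°
I = V/|Z| = 65/4430 = 14.7 mA

14.7 mA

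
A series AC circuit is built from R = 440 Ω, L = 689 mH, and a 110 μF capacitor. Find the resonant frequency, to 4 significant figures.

ω₀ = 1/√(LC) = 1/√(0.689 × 0.00011) = 114.9 rad/s
f₀ = ω₀/(2π) = 18.28 Hz

18.28 Hz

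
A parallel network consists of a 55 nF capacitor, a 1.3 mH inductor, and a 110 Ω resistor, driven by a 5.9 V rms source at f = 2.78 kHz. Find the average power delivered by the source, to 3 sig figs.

316 mW

ω = 2πf = 17470 rad/s
X_L = ωL = 22.7 Ω
X_C = 1/(ωC) = 1040 Ω
Parallel: admittances add. Y = 1/R + 1/(jωL) + jωC
Y = (0.00909 − j0.0431) S
|Y| = 0.0440 S → |Z| = 1/|Y| = 22.7 Ω, ∠Z = −∠Y = 78.1°
I = V/|Z| = 260 mA
P = VI cos φ = 5.9 × 0.260 × cos(78.1°) = 316 mW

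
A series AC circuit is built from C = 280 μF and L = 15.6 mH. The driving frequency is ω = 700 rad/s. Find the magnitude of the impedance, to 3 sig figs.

5.82 Ω

X_L = ωL = 10.9 Ω
X_C = 1/(ωC) = 5.10 Ω
Net reactance X = X_L − X_C = 5.82 Ω
Z = j5.82 Ω
|Z| = √(0² + 5.82²) = 5.82 Ω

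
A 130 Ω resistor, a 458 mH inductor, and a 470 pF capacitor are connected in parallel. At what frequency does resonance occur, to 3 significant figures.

10.8 kHz

ω₀ = 1/√(LC) = 1/√(0.458 × 4.7e-10) = 68160 rad/s
f₀ = ω₀/(2π) = 10.8 kHz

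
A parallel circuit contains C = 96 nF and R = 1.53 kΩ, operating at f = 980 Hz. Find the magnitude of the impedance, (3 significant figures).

1130 Ω

ω = 2πf = 6158 rad/s
X_C = 1/(ωC) = 1690 Ω
Parallel: admittances add. Y = 1/R + jωC
Y = (0.000654 + j0.000591) S
|Y| = 0.000881 S → |Z| = 1/|Y| = 1130 Ω, ∠Z = −∠Y = -42.1°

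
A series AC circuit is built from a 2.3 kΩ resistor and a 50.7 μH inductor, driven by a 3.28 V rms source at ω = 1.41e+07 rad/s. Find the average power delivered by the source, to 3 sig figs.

X_L = ωL = 715 Ω
Z = 2300 + j715 Ω
|Z| = √(2300² + 715²) = 2410 Ω
∠Z = arctan(715/2300) = 17.3°
I = V/|Z| = 1.36 mA
P = VI cos φ = 3.28 × 0.00136 × cos(17.3°) = 4.27 mW

4.27 mW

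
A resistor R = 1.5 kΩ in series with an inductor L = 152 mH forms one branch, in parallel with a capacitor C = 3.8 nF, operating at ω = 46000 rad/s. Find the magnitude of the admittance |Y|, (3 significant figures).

48.1 μS

X_L = ωL = 6990 Ω
X_C = 1/(ωC) = 5720 Ω
Branch 1 (R+jX_L): Z₁ = 1500 + j6990 Ω, |Z₁| = 7150 Ω
Branch 2 (−jX_C): Z₂ = −j5720 Ω
Parallel: Z = Z₁Z₂/(Z₁+Z₂), |Z| = 20800 Ω, ∠Z = -52.4°
|Y| = 1/|Z| = 48.1 μS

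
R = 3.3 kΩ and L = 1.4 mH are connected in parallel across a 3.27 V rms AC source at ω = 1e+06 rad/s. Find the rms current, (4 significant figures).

X_L = ωL = 1400 Ω
Parallel: admittances add. Y = 1/R + 1/(jωL)
Y = (0.0003030 − j0.0007143) S
|Y| = 0.0007759 S → |Z| = 1/|Y| = 1289 Ω, ∠Z = −∠Y = 67.01°
I = V/|Z| = 3.27/1289 = 2.537 mA

2.537 mA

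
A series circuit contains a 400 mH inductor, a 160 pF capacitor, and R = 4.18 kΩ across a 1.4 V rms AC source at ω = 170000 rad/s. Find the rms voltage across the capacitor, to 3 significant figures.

1.63 V

X_L = ωL = 68000 Ω
X_C = 1/(ωC) = 36800 Ω
Net reactance X = X_L − X_C = 31200 Ω
Z = 4180 + j31200 Ω
|Z| = √(4180² + 31200²) = 31500 Ω
I = V/|Z| = 44.4 μA
V_C = I·|Z_C| = 4.44e-05 × 36800 = 1.63 V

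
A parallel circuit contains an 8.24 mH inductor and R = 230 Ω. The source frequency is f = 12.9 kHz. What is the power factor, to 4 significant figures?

0.9455

ω = 2πf = 81050 rad/s
X_L = ωL = 667.9 Ω
Parallel: admittances add. Y = 1/R + 1/(jωL)
Y = (0.004348 − j0.001497) S
|Y| = 0.004598 S → |Z| = 1/|Y| = 217.5 Ω, ∠Z = −∠Y = 19.00°
cos φ = cos(19.00°) = 0.9455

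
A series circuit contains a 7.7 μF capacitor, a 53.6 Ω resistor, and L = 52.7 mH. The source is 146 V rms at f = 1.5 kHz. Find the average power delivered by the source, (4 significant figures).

4.840 W

ω = 2πf = 9425 rad/s
X_L = ωL = 496.7 Ω
X_C = 1/(ωC) = 13.78 Ω
Net reactance X = X_L − X_C = 482.9 Ω
Z = 53.60 + j482.9 Ω
|Z| = √(53.60² + 482.9²) = 485.9 Ω
∠Z = arctan(482.9/53.60) = 83.67°
I = V/|Z| = 300.5 mA
P = VI cos φ = 146 × 0.3005 × cos(83.67°) = 4.840 W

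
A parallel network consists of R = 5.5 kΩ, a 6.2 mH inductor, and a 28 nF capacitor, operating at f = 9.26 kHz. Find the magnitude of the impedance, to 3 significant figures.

ω = 2πf = 58180 rad/s
X_L = ωL = 361 Ω
X_C = 1/(ωC) = 614 Ω
Parallel: admittances add. Y = 1/R + 1/(jωL) + jωC
Y = (0.000182 − j0.00114) S
|Y| = 0.00116 S → |Z| = 1/|Y| = 864 Ω, ∠Z = −∠Y = 81.0°

864 Ω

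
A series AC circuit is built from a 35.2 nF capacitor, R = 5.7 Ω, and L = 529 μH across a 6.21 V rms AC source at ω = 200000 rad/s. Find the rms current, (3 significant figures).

169 mA

X_L = ωL = 106 Ω
X_C = 1/(ωC) = 142 Ω
Net reactance X = X_L − X_C = -36.2 Ω
Z = 5.70 − j36.2 Ω
|Z| = √(5.70² + 36.2²) = 36.7 Ω
I = V/|Z| = 6.21/36.7 = 169 mA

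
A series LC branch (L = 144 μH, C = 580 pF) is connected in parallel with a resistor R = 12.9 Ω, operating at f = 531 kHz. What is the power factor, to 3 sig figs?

ω = 2πf = 3.336e+06 rad/s
X_L = ωL = 480 Ω
X_C = 1/(ωC) = 517 Ω
Branch 1: Z₁ = R = 12.9 Ω
Branch 2 (series LC): Z₂ = j(X_L − X_C) = −j36.3 Ω
Parallel: Z = Z₁Z₂/(Z₁+Z₂), |Z| = 12.2 Ω, ∠Z = -19.5°
cos φ = cos(-19.5°) = 0.942

0.942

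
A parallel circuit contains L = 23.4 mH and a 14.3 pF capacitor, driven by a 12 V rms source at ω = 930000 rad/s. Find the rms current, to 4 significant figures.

X_L = ωL = 21760 Ω
X_C = 1/(ωC) = 75190 Ω
Parallel: admittances add. Y = 1/(jωL) + jωC
Y = (0 − j3.265e-05) S
|Y| = 3.265e-05 S → |Z| = 1/|Y| = 30630 Ω, ∠Z = −∠Y = 90.00°
I = V/|Z| = 12/30630 = 391.8 μA

391.8 μA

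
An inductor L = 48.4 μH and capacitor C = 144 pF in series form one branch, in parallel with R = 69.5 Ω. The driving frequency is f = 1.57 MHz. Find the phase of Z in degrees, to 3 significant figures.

-17.1°

ω = 2πf = 9.865e+06 rad/s
X_L = ωL = 477 Ω
X_C = 1/(ωC) = 704 Ω
Branch 1: Z₁ = R = 69.5 Ω
Branch 2 (series LC): Z₂ = j(X_L − X_C) = −j227 Ω
Parallel: Z = Z₁Z₂/(Z₁+Z₂), |Z| = 66.4 Ω, ∠Z = -17.1°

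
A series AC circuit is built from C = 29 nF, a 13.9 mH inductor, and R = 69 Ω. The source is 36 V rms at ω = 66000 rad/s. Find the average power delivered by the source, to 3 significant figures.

X_L = ωL = 917 Ω
X_C = 1/(ωC) = 522 Ω
Net reactance X = X_L − X_C = 395 Ω
Z = 69.0 + j395 Ω
|Z| = √(69.0² + 395²) = 401 Ω
∠Z = arctan(395/69.0) = 80.1°
I = V/|Z| = 89.8 mA
P = VI cos φ = 36 × 0.0898 × cos(80.1°) = 556 mW

556 mW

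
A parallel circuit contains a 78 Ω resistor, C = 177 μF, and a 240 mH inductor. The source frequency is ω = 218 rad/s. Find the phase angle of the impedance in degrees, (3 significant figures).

-56.6°

X_L = ωL = 52.3 Ω
X_C = 1/(ωC) = 25.9 Ω
Parallel: admittances add. Y = 1/R + 1/(jωL) + jωC
Y = (0.0128 + j0.0195) S
|Y| = 0.0233 S → |Z| = 1/|Y| = 42.9 Ω, ∠Z = −∠Y = -56.6°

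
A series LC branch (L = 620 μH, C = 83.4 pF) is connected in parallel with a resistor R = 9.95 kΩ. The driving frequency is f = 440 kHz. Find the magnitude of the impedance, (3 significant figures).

2540 Ω

ω = 2πf = 2.765e+06 rad/s
X_L = ωL = 1710 Ω
X_C = 1/(ωC) = 4340 Ω
Branch 1: Z₁ = R = 9950 Ω
Branch 2 (series LC): Z₂ = j(X_L − X_C) = −j2620 Ω
Parallel: Z = Z₁Z₂/(Z₁+Z₂), |Z| = 2540 Ω, ∠Z = -75.2°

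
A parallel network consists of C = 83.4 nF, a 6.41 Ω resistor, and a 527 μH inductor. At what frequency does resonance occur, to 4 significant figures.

24.01 kHz

ω₀ = 1/√(LC) = 1/√(0.000527 × 8.34e-08) = 150800 rad/s
f₀ = ω₀/(2π) = 24.01 kHz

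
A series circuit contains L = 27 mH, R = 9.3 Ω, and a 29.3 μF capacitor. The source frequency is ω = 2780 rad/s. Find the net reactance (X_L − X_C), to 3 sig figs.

X_L = ωL = 75.1 Ω
X_C = 1/(ωC) = 12.3 Ω
X = 75.1 − 12.3 = 62.8 Ω

62.8 Ω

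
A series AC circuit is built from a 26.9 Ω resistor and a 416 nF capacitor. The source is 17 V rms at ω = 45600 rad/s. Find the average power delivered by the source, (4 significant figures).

X_C = 1/(ωC) = 52.72 Ω
Z = 26.90 − j52.72 Ω
|Z| = √(26.90² + 52.72²) = 59.18 Ω
∠Z = arctan(-52.72/26.90) = -62.97°
I = V/|Z| = 287.2 mA
P = VI cos φ = 17 × 0.2872 × cos(-62.97°) = 2.220 W

2.220 W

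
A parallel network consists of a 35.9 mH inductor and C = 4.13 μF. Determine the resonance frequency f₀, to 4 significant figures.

413.3 Hz

ω₀ = 1/√(LC) = 1/√(0.0359 × 4.13e-06) = 2597 rad/s
f₀ = ω₀/(2π) = 413.3 Hz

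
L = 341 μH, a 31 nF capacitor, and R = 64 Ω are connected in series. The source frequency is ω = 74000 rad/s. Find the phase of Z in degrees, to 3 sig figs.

-81.1°

X_L = ωL = 25.2 Ω
X_C = 1/(ωC) = 436 Ω
Net reactance X = X_L − X_C = -411 Ω
Z = 64.0 − j411 Ω
|Z| = √(64.0² + 411²) = 416 Ω
∠Z = arctan(-411/64.0) = -81.1°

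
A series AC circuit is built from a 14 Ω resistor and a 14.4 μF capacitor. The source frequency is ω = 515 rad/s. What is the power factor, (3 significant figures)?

X_C = 1/(ωC) = 135 Ω
Z = 14.0 − j135 Ω
|Z| = √(14.0² + 135²) = 136 Ω
∠Z = arctan(-135/14.0) = -84.1°
cos φ = cos(-84.1°) = 0.103

0.103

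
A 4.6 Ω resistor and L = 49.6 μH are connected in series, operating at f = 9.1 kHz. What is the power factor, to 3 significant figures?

0.851

ω = 2πf = 57180 rad/s
X_L = ωL = 2.84 Ω
Z = 4.60 + j2.84 Ω
|Z| = √(4.60² + 2.84²) = 5.40 Ω
∠Z = arctan(2.84/4.60) = 31.7°
cos φ = cos(31.7°) = 0.851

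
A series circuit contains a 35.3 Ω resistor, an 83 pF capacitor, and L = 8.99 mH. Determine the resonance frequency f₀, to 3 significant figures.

184 kHz

ω₀ = 1/√(LC) = 1/√(0.00899 × 8.3e-11) = 1.158e+06 rad/s
f₀ = ω₀/(2π) = 184 kHz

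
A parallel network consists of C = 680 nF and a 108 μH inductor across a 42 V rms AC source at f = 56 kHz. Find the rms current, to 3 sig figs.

ω = 2πf = 351900 rad/s
X_L = ωL = 38.0 Ω
X_C = 1/(ωC) = 4.18 Ω
Parallel: admittances add. Y = 1/(jωL) + jωC
Y = (0 + j0.213) S
|Y| = 0.213 S → |Z| = 1/|Y| = 4.70 Ω, ∠Z = −∠Y = -90.0°
I = V/|Z| = 42/4.70 = 8.94 A

8.94 A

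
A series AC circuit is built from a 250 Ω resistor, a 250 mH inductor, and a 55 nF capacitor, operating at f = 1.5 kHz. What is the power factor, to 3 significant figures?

ω = 2πf = 9425 rad/s
X_L = ωL = 2360 Ω
X_C = 1/(ωC) = 1930 Ω
Net reactance X = X_L − X_C = 427 Ω
Z = 250 + j427 Ω
|Z| = √(250² + 427²) = 495 Ω
∠Z = arctan(427/250) = 59.7°
cos φ = cos(59.7°) = 0.505

0.505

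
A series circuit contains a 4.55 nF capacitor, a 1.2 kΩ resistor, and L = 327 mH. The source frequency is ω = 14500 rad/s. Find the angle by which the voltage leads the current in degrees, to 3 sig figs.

-83.4°

X_L = ωL = 4740 Ω
X_C = 1/(ωC) = 15200 Ω
Net reactance X = X_L − X_C = -10400 Ω
Z = 1200 − j10400 Ω
|Z| = √(1200² + 10400²) = 10500 Ω
∠Z = arctan(-10400/1200) = -83.4°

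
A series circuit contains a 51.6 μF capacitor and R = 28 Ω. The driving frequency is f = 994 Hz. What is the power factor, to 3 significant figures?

0.994

ω = 2πf = 6245 rad/s
X_C = 1/(ωC) = 3.10 Ω
Z = 28.0 − j3.10 Ω
|Z| = √(28.0² + 3.10²) = 28.2 Ω
∠Z = arctan(-3.10/28.0) = -6.32°
cos φ = cos(-6.32°) = 0.994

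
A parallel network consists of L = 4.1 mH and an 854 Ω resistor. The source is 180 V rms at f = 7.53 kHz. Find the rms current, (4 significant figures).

951.6 mA

ω = 2πf = 47310 rad/s
X_L = ωL = 194.0 Ω
Parallel: admittances add. Y = 1/R + 1/(jωL)
Y = (0.001171 − j0.005155) S
|Y| = 0.005286 S → |Z| = 1/|Y| = 189.2 Ω, ∠Z = −∠Y = 77.20°
I = V/|Z| = 180/189.2 = 951.6 mA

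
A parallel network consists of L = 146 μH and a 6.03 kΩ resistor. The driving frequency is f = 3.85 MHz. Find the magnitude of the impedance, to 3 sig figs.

3050 Ω

ω = 2πf = 2.419e+07 rad/s
X_L = ωL = 3530 Ω
Parallel: admittances add. Y = 1/R + 1/(jωL)
Y = (0.000166 − j0.000283) S
|Y| = 0.000328 S → |Z| = 1/|Y| = 3050 Ω, ∠Z = −∠Y = 59.6°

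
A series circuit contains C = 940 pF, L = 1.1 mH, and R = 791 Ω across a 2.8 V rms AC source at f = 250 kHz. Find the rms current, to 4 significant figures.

ω = 2πf = 1.571e+06 rad/s
X_L = ωL = 1728 Ω
X_C = 1/(ωC) = 677.3 Ω
Net reactance X = X_L − X_C = 1051 Ω
Z = 791.0 + j1051 Ω
|Z| = √(791.0² + 1051²) = 1315 Ω
I = V/|Z| = 2.8/1315 = 2.129 mA

2.129 mA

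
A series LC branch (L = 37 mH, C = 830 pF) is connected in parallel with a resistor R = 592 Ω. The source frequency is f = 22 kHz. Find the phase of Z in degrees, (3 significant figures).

ω = 2πf = 138200 rad/s
X_L = ωL = 5110 Ω
X_C = 1/(ωC) = 8720 Ω
Branch 1: Z₁ = R = 592 Ω
Branch 2 (series LC): Z₂ = j(X_L − X_C) = −j3600 Ω
Parallel: Z = Z₁Z₂/(Z₁+Z₂), |Z| = 584 Ω, ∠Z = -9.33°

-9.33°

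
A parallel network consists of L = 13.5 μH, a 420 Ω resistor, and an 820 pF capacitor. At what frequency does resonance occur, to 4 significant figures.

1.513 MHz

ω₀ = 1/√(LC) = 1/√(1.35e-05 × 8.2e-10) = 9.504e+06 rad/s
f₀ = ω₀/(2π) = 1.513 MHz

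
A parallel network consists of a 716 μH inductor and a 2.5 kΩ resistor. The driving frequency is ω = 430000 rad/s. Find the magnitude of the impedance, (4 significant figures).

305.6 Ω

X_L = ωL = 307.9 Ω
Parallel: admittances add. Y = 1/R + 1/(jωL)
Y = (0.0004000 − j0.003248) S
|Y| = 0.003273 S → |Z| = 1/|Y| = 305.6 Ω, ∠Z = −∠Y = 82.98°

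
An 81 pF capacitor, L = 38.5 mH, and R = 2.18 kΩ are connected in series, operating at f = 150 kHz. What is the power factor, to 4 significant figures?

ω = 2πf = 942500 rad/s
X_L = ωL = 36290 Ω
X_C = 1/(ωC) = 13100 Ω
Net reactance X = X_L − X_C = 23190 Ω
Z = 2180 + j23190 Ω
|Z| = √(2180² + 23190²) = 23290 Ω
∠Z = arctan(23190/2180) = 84.63°
cos φ = cos(84.63°) = 0.09361

0.09361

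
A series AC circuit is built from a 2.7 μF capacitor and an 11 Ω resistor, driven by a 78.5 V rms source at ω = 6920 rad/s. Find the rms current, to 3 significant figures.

X_C = 1/(ωC) = 53.5 Ω
Z = 11.0 − j53.5 Ω
|Z| = √(11.0² + 53.5²) = 54.6 Ω
I = V/|Z| = 78.5/54.6 = 1.44 A

1.44 A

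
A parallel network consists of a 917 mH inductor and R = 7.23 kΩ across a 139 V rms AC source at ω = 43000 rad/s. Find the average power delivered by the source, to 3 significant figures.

X_L = ωL = 39400 Ω
Parallel: admittances add. Y = 1/R + 1/(jωL)
Y = (0.000138 − j2.54e-05) S
|Y| = 0.000141 S → |Z| = 1/|Y| = 7110 Ω, ∠Z = −∠Y = 10.4°
I = V/|Z| = 19.5 mA
P = VI cos φ = 139 × 0.0195 × cos(10.4°) = 2.67 W

2.67 W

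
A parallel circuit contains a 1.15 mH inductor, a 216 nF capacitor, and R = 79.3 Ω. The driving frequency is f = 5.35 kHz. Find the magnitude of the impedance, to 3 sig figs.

ω = 2πf = 33620 rad/s
X_L = ωL = 38.7 Ω
X_C = 1/(ωC) = 138 Ω
Parallel: admittances add. Y = 1/R + 1/(jωL) + jωC
Y = (0.0126 − j0.0186) S
|Y| = 0.0225 S → |Z| = 1/|Y| = 44.5 Ω, ∠Z = −∠Y = 55.9°

44.5 Ω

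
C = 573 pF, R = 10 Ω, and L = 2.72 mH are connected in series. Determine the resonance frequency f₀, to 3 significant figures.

ω₀ = 1/√(LC) = 1/√(0.00272 × 5.73e-10) = 801000 rad/s
f₀ = ω₀/(2π) = 127 kHz

127 kHz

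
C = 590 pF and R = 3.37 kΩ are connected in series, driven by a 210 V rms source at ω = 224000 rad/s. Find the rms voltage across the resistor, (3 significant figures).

85.4 V

X_C = 1/(ωC) = 7570 Ω
Z = 3370 − j7570 Ω
|Z| = √(3370² + 7570²) = 8280 Ω
I = V/|Z| = 25.4 mA
V_R = I·|Z_R| = 0.0254 × 3370 = 85.4 V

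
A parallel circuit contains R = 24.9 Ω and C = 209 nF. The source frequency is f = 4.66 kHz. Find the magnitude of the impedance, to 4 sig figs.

ω = 2πf = 29280 rad/s
X_C = 1/(ωC) = 163.4 Ω
Parallel: admittances add. Y = 1/R + jωC
Y = (0.04016 + j0.006119) S
|Y| = 0.04062 S → |Z| = 1/|Y| = 24.62 Ω, ∠Z = −∠Y = -8.664°

24.62 Ω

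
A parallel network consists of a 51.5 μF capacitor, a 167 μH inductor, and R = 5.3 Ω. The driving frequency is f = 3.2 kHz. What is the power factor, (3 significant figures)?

ω = 2πf = 20110 rad/s
X_L = ωL = 3.36 Ω
X_C = 1/(ωC) = 0.966 Ω
Parallel: admittances add. Y = 1/R + 1/(jωL) + jωC
Y = (0.189 + j0.738) S
|Y| = 0.761 S → |Z| = 1/|Y| = 1.31 Ω, ∠Z = −∠Y = -75.7°
cos φ = cos(-75.7°) = 0.248

0.248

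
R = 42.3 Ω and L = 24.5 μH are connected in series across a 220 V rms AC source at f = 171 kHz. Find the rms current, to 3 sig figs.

4.42 A

ω = 2πf = 1.074e+06 rad/s
X_L = ωL = 26.3 Ω
Z = 42.3 + j26.3 Ω
|Z| = √(42.3² + 26.3²) = 49.8 Ω
I = V/|Z| = 220/49.8 = 4.42 A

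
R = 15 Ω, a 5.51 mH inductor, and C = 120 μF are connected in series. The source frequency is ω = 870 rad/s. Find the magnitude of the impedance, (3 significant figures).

15.7 Ω

X_L = ωL = 4.79 Ω
X_C = 1/(ωC) = 9.58 Ω
Net reactance X = X_L − X_C = -4.78 Ω
Z = 15.0 − j4.78 Ω
|Z| = √(15.0² + 4.78²) = 15.7 Ω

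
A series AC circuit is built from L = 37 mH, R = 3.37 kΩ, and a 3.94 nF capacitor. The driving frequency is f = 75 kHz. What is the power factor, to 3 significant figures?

0.196

ω = 2πf = 471200 rad/s
X_L = ωL = 17400 Ω
X_C = 1/(ωC) = 539 Ω
Net reactance X = X_L − X_C = 16900 Ω
Z = 3370 + j16900 Ω
|Z| = √(3370² + 16900²) = 17200 Ω
∠Z = arctan(16900/3370) = 78.7°
cos φ = cos(78.7°) = 0.196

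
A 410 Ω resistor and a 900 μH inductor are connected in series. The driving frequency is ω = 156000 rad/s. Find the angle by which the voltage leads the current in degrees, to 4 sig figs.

18.90°

X_L = ωL = 140.4 Ω
Z = 410.0 + j140.4 Ω
|Z| = √(410.0² + 140.4²) = 433.4 Ω
∠Z = arctan(140.4/410.0) = 18.90°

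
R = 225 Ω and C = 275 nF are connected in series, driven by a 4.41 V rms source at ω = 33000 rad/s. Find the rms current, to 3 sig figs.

X_C = 1/(ωC) = 110 Ω
Z = 225 − j110 Ω
|Z| = √(225² + 110²) = 251 Ω
I = V/|Z| = 4.41/251 = 17.6 mA

17.6 mA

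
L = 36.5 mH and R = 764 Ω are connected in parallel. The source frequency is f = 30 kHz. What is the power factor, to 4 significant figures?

ω = 2πf = 188500 rad/s
X_L = ωL = 6880 Ω
Parallel: admittances add. Y = 1/R + 1/(jωL)
Y = (0.001309 − j0.0001453) S
|Y| = 0.001317 S → |Z| = 1/|Y| = 759.3 Ω, ∠Z = −∠Y = 6.336°
cos φ = cos(6.336°) = 0.9939

0.9939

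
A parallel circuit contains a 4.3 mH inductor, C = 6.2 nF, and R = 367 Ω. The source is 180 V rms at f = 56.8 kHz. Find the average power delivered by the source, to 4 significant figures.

ω = 2πf = 356900 rad/s
X_L = ωL = 1535 Ω
X_C = 1/(ωC) = 451.9 Ω
Parallel: admittances add. Y = 1/R + 1/(jωL) + jωC
Y = (0.002725 + j0.001561) S
|Y| = 0.003140 S → |Z| = 1/|Y| = 318.4 Ω, ∠Z = −∠Y = -29.81°
I = V/|Z| = 565.3 mA
P = VI cos φ = 180 × 0.5653 × cos(-29.81°) = 88.28 W

88.28 W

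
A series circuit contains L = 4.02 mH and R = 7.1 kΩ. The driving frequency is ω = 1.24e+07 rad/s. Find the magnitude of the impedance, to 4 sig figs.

X_L = ωL = 49850 Ω
Z = 7100 + j49850 Ω
|Z| = √(7100² + 49850²) = 50350 Ω

50350 Ω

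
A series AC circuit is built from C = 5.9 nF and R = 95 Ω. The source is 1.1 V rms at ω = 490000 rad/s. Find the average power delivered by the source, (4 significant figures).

893.4 μW

X_C = 1/(ωC) = 345.9 Ω
Z = 95.00 − j345.9 Ω
|Z| = √(95.00² + 345.9²) = 358.7 Ω
∠Z = arctan(-345.9/95.00) = -74.64°
I = V/|Z| = 3.067 mA
P = VI cos φ = 1.1 × 0.003067 × cos(-74.64°) = 893.4 μW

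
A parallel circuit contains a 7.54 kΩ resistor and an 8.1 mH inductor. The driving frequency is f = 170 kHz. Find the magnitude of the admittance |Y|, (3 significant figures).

ω = 2πf = 1.068e+06 rad/s
X_L = ωL = 8650 Ω
Parallel: admittances add. Y = 1/R + 1/(jωL)
Y = (0.000133 − j0.000116) S
|Y| = 0.000176 S → |Z| = 1/|Y| = 5680 Ω, ∠Z = −∠Y = 41.1°

176 μS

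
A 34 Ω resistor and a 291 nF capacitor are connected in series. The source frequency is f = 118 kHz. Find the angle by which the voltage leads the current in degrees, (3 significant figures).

-7.76°

ω = 2πf = 741400 rad/s
X_C = 1/(ωC) = 4.63 Ω
Z = 34.0 − j4.63 Ω
|Z| = √(34.0² + 4.63²) = 34.3 Ω
∠Z = arctan(-4.63/34.0) = -7.76°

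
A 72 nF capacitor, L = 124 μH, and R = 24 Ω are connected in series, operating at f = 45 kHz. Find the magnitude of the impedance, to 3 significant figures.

27.8 Ω

ω = 2πf = 282700 rad/s
X_L = ωL = 35.1 Ω
X_C = 1/(ωC) = 49.1 Ω
Net reactance X = X_L − X_C = -14.1 Ω
Z = 24.0 − j14.1 Ω
|Z| = √(24.0² + 14.1²) = 27.8 Ω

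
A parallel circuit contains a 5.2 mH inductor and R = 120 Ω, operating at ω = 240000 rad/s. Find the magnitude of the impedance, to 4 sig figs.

119.4 Ω

X_L = ωL = 1248 Ω
Parallel: admittances add. Y = 1/R + 1/(jωL)
Y = (0.008333 − j0.0008013) S
|Y| = 0.008372 S → |Z| = 1/|Y| = 119.4 Ω, ∠Z = −∠Y = 5.492°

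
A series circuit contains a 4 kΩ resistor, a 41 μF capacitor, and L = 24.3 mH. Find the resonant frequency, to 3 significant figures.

ω₀ = 1/√(LC) = 1/√(0.0243 × 4.1e-05) = 1002 rad/s
f₀ = ω₀/(2π) = 159 Hz

159 Hz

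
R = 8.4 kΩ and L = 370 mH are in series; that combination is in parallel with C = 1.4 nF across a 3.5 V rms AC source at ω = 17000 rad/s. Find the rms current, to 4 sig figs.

291.3 μA

X_L = ωL = 6290 Ω
X_C = 1/(ωC) = 42020 Ω
Branch 1 (R+jX_L): Z₁ = 8400 + j6290 Ω, |Z₁| = 10490 Ω
Branch 2 (−jX_C): Z₂ = −j42020 Ω
Parallel: Z = Z₁Z₂/(Z₁+Z₂), |Z| = 12010 Ω, ∠Z = 23.60°
I = V/|Z| = 3.5/12010 = 291.3 μA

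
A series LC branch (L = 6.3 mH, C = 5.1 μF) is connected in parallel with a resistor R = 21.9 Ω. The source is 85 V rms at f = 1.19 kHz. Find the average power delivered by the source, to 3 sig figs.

ω = 2πf = 7477 rad/s
X_L = ωL = 47.1 Ω
X_C = 1/(ωC) = 26.2 Ω
Branch 1: Z₁ = R = 21.9 Ω
Branch 2 (series LC): Z₂ = j(X_L − X_C) = j20.9 Ω
Parallel: Z = Z₁Z₂/(Z₁+Z₂), |Z| = 15.1 Ω, ∠Z = 46.4°
I = V/|Z| = 5.62 A
P = VI cos φ = 85 × 5.62 × cos(46.4°) = 330 W

330 W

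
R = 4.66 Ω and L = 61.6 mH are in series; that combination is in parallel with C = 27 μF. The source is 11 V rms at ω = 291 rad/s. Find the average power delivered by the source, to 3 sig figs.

X_L = ωL = 17.9 Ω
X_C = 1/(ωC) = 127 Ω
Branch 1 (R+jX_L): Z₁ = 4.66 + j17.9 Ω, |Z₁| = 18.5 Ω
Branch 2 (−jX_C): Z₂ = −j127 Ω
Parallel: Z = Z₁Z₂/(Z₁+Z₂), |Z| = 21.5 Ω, ∠Z = 73.0°
I = V/|Z| = 511 mA
P = VI cos φ = 11 × 0.511 × cos(73.0°) = 1.64 W

1.64 W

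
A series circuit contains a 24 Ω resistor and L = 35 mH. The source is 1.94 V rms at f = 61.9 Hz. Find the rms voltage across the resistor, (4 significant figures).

1.687 V

ω = 2πf = 388.9 rad/s
X_L = ωL = 13.61 Ω
Z = 24.00 + j13.61 Ω
|Z| = √(24.00² + 13.61²) = 27.59 Ω
I = V/|Z| = 70.31 mA
V_R = I·|Z_R| = 0.07031 × 24.00 = 1.687 V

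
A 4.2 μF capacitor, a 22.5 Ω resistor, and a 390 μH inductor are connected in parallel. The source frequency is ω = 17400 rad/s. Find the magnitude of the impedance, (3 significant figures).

11.6 Ω

X_L = ωL = 6.79 Ω
X_C = 1/(ωC) = 13.7 Ω
Parallel: admittances add. Y = 1/R + 1/(jωL) + jωC
Y = (0.0444 − j0.0743) S
|Y| = 0.0866 S → |Z| = 1/|Y| = 11.6 Ω, ∠Z = −∠Y = 59.1°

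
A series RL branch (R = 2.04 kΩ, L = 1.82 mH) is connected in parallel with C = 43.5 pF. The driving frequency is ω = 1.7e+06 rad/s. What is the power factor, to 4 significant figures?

X_L = ωL = 3094 Ω
X_C = 1/(ωC) = 13520 Ω
Branch 1 (R+jX_L): Z₁ = 2040 + j3094 Ω, |Z₁| = 3706 Ω
Branch 2 (−jX_C): Z₂ = −j13520 Ω
Parallel: Z = Z₁Z₂/(Z₁+Z₂), |Z| = 4716 Ω, ∠Z = 45.53°
cos φ = cos(45.53°) = 0.7005

0.7005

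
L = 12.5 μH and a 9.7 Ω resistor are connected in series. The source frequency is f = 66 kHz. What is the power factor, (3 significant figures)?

0.882

ω = 2πf = 414700 rad/s
X_L = ωL = 5.18 Ω
Z = 9.70 + j5.18 Ω
|Z| = √(9.70² + 5.18²) = 11.0 Ω
∠Z = arctan(5.18/9.70) = 28.1°
cos φ = cos(28.1°) = 0.882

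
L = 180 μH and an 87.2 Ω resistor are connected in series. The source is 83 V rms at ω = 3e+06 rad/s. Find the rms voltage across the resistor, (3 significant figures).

13.2 V

X_L = ωL = 540 Ω
Z = 87.2 + j540 Ω
|Z| = √(87.2² + 540²) = 547 Ω
I = V/|Z| = 152 mA
V_R = I·|Z_R| = 0.152 × 87.2 = 13.2 V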